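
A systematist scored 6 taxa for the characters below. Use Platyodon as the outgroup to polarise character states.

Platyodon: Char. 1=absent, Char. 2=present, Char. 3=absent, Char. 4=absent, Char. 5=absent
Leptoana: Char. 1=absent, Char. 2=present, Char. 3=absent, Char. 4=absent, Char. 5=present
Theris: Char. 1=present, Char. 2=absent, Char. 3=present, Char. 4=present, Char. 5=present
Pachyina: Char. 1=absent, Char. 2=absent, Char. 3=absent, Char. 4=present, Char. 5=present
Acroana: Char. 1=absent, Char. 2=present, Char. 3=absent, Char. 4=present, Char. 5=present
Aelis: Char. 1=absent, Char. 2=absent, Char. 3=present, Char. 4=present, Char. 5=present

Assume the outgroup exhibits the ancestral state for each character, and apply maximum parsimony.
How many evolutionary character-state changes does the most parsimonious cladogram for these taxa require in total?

5

Character polarity is set by the outgroup: the derived state is whichever differs from the outgroup's state, so for Char. 2 the derived state is 'absent', and for the remaining characters it is 'present'.
Char. 1 (derived state 'present') is unique to Theris (autapomorphy; uninformative for grouping).
Char. 2: derived state 'absent' in Aelis, Pachyina, and Theris only — synapomorphy for {Aelis, Pachyina, Theris}.
Only Aelis and Theris show the derived state 'present' for Char. 3, supporting them as a clade.
Char. 4: derived state 'present' in Acroana, Aelis, Pachyina, and Theris only — synapomorphy for {Acroana, Aelis, Pachyina, Theris}.
Char. 5 (derived state 'present') is shared by all ingroup taxa — unites the whole ingroup.
Most parsimonious ingroup topology: (Leptoana,(((Theris,Aelis),Pachyina),Acroana)).
Changes per character on this tree: Char. 1: 1; Char. 2: 1; Char. 3: 1; Char. 4: 1; Char. 5: 1.
Total = 5.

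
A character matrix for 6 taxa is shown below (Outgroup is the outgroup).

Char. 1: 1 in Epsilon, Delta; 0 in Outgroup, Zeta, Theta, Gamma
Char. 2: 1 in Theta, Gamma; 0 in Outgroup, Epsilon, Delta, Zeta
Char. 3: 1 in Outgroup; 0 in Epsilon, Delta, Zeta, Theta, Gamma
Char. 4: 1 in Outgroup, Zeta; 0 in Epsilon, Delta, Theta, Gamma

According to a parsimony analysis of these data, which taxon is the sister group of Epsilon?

Character polarity is set by the outgroup: the derived state is whichever differs from the outgroup's state, so for Char. 3, Char. 4 the derived state is '0', and for the remaining characters it is '1'.
Char. 1 (derived state '1') is shared by Delta and Epsilon — a synapomorphy uniting that clade.
Char. 2 (derived state '1') is shared by Gamma and Theta — a synapomorphy uniting that clade.
Char. 3 (derived state '0') is shared by all ingroup taxa — unites the whole ingroup.
Char. 4 (derived state '0') is shared by Delta, Epsilon, Gamma, and Theta — a synapomorphy uniting that clade.
Most parsimonious ingroup topology: (((Epsilon,Delta),(Theta,Gamma)),Zeta).
Epsilon and Delta form a cherry on this tree, so they are sister taxa.

Delta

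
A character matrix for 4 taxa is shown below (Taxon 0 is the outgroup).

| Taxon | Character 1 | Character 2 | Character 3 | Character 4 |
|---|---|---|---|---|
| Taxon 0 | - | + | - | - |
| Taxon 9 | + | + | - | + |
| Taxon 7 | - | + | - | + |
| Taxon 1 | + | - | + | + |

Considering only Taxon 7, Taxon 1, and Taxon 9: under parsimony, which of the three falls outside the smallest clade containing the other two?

Character polarity is set by the outgroup: the derived state is whichever differs from the outgroup's state, so for Character 2 the derived state is '-', and for the remaining characters it is '+'.
Only Taxon 1 and Taxon 9 show the derived state '+' for Character 1, supporting them as a clade.
Character 2: derived state '-' in Taxon 1 only — an autapomorphy, so it tells us nothing about relationships among taxa.
Character 3: derived state '+' in Taxon 1 only — an autapomorphy, so it tells us nothing about relationships among taxa.
All ingroup taxa share the derived state '+' for Character 4; it defines the ingroup but does not resolve relationships within it.
Most parsimonious ingroup topology: ((Taxon 9,Taxon 1),Taxon 7).
Taxon 9 and Taxon 1 share a more recent common ancestor with each other than either does with Taxon 7, so Taxon 7 is the least closely related of the three.

Taxon 7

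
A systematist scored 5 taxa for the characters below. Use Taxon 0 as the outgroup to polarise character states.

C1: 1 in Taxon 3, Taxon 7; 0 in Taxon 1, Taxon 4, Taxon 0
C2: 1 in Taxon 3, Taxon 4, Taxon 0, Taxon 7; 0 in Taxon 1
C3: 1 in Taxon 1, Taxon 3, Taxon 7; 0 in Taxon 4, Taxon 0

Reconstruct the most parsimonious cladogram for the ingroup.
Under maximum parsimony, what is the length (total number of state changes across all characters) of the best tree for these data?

3

Character polarity is set by the outgroup: the derived state is whichever differs from the outgroup's state, so for C2 the derived state is '0', and for the remaining characters it is '1'.
C1: derived state '1' in Taxon 3 and Taxon 7 only — synapomorphy for {Taxon 3, Taxon 7}.
C2 (derived state '0') is unique to Taxon 1 (autapomorphy; uninformative for grouping).
C3: derived state '1' in Taxon 1, Taxon 3, and Taxon 7 only — synapomorphy for {Taxon 1, Taxon 3, Taxon 7}.
Most parsimonious ingroup topology: (((Taxon 7,Taxon 3),Taxon 1),Taxon 4).
Changes per character on this tree: C1: 1; C2: 1; C3: 1.
Total = 3.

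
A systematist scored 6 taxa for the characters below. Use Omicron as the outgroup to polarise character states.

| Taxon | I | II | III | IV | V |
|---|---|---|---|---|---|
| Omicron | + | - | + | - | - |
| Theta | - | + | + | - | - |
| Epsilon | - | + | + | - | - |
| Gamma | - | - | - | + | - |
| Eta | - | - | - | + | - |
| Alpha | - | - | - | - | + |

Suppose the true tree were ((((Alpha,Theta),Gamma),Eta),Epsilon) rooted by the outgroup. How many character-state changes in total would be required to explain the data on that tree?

8

Map each character onto ((((Alpha,Theta),Gamma),Eta),Epsilon) (rooted by Omicron) and count the minimum state changes it requires (Fitch parsimony):
I: 1; II: 2; III: 2; IV: 2; V: 1.
Total tree length = 8.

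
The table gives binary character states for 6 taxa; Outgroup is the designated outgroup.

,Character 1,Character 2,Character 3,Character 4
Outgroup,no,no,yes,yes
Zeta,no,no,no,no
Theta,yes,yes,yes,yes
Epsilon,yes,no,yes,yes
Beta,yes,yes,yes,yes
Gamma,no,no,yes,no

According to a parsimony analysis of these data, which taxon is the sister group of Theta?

Character polarity is set by the outgroup: the derived state is whichever differs from the outgroup's state, so for Character 3, Character 4 the derived state is 'no', and for the remaining characters it is 'yes'.
Only Beta, Epsilon, and Theta show the derived state 'yes' for Character 1, supporting them as a clade.
Only Beta and Theta show the derived state 'yes' for Character 2, supporting them as a clade.
Character 3 (derived state 'no') is unique to Zeta (autapomorphy; uninformative for grouping).
Character 4 (derived state 'no') is shared by Gamma and Zeta — a synapomorphy uniting that clade.
Most parsimonious ingroup topology: ((Epsilon,(Theta,Beta)),(Gamma,Zeta)).
Theta and Beta form a cherry on this tree, so they are sister taxa.

Beta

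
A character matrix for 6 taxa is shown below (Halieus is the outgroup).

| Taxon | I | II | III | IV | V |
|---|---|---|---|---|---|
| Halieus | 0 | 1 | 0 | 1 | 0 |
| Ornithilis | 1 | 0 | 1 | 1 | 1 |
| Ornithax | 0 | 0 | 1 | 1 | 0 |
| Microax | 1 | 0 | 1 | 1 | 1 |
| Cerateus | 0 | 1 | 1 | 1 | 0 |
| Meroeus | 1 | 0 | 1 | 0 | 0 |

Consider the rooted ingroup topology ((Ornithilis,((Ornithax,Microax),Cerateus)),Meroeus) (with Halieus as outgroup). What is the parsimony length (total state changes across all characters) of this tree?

Map each character onto ((Ornithilis,((Ornithax,Microax),Cerateus)),Meroeus) (rooted by Halieus) and count the minimum state changes it requires (Fitch parsimony):
I: 3; II: 2; III: 1; IV: 1; V: 2.
Total tree length = 9.

9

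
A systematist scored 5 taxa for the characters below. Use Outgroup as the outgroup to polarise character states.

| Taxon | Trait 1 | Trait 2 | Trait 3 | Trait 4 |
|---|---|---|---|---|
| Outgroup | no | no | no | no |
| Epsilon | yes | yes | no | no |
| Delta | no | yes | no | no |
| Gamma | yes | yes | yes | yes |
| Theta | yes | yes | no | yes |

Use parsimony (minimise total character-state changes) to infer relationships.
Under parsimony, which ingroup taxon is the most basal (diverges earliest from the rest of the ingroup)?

The outgroup has state 'no' for every character, so 'yes' is the derived state throughout.
Only Epsilon, Gamma, and Theta show the derived state 'yes' for Trait 1, supporting them as a clade.
All ingroup taxa share the derived state 'yes' for Trait 2; it defines the ingroup but does not resolve relationships within it.
Trait 3: derived state 'yes' in Gamma only — an autapomorphy, so it tells us nothing about relationships among taxa.
Trait 4 (derived state 'yes') is shared by Gamma and Theta — a synapomorphy uniting that clade.
Most parsimonious ingroup topology: ((Epsilon,(Gamma,Theta)),Delta).
Delta is sister to the clade containing all other ingroup taxa, so it is the earliest-diverging (most basal) ingroup lineage.

Delta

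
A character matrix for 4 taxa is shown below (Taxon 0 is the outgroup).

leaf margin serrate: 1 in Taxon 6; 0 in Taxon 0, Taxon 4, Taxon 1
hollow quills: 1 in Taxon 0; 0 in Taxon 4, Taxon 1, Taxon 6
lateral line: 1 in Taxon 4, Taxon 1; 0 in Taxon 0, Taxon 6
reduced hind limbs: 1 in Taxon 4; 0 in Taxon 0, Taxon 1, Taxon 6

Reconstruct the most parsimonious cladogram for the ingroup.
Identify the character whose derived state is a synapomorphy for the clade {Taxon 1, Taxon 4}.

lateral line

Character polarity is set by the outgroup: the derived state is whichever differs from the outgroup's state, so for hollow quills the derived state is '0', and for the remaining characters it is '1'.
leaf margin serrate: derived state '1' in Taxon 6 only — an autapomorphy, so it tells us nothing about relationships among taxa.
All ingroup taxa share the derived state '0' for hollow quills; it defines the ingroup but does not resolve relationships within it.
lateral line: derived state '1' in Taxon 1 and Taxon 4 only — synapomorphy for {Taxon 1, Taxon 4}.
reduced hind limbs: derived state '1' in Taxon 4 only — an autapomorphy, so it tells us nothing about relationships among taxa.
Most parsimonious ingroup topology: ((Taxon 4,Taxon 1),Taxon 6).
The clade {Taxon 1, Taxon 4} is supported by lateral line: its derived state '1' occurs in exactly those taxa and in no other taxon (including the outgroup).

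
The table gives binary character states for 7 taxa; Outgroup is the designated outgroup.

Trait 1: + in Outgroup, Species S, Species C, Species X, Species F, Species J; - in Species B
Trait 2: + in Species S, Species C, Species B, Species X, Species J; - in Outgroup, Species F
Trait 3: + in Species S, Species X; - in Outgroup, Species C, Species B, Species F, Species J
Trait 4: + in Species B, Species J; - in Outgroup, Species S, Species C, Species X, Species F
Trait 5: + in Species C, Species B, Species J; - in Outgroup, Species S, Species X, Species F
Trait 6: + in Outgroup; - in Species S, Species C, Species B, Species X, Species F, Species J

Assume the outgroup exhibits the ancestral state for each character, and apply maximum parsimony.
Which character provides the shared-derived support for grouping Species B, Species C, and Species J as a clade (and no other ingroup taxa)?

Trait 5

Character polarity is set by the outgroup: the derived state is whichever differs from the outgroup's state, so for Trait 1, Trait 6 the derived state is '-', and for the remaining characters it is '+'.
Trait 1 (derived state '-') is unique to Species B (autapomorphy; uninformative for grouping).
Only Species B, Species C, Species J, Species S, and Species X show the derived state '+' for Trait 2, supporting them as a clade.
Trait 3: derived state '+' in Species S and Species X only — synapomorphy for {Species S, Species X}.
Trait 4: derived state '+' in Species B and Species J only — synapomorphy for {Species B, Species J}.
Trait 5 (derived state '+') is shared by Species B, Species C, and Species J — a synapomorphy uniting that clade.
Trait 6 (derived state '-') is shared by all ingroup taxa — unites the whole ingroup.
Most parsimonious ingroup topology: (((Species S,Species X),(Species C,(Species B,Species J))),Species F).
The clade {Species B, Species C, Species J} is supported by Trait 5: its derived state '+' occurs in exactly those taxa and in no other taxon (including the outgroup).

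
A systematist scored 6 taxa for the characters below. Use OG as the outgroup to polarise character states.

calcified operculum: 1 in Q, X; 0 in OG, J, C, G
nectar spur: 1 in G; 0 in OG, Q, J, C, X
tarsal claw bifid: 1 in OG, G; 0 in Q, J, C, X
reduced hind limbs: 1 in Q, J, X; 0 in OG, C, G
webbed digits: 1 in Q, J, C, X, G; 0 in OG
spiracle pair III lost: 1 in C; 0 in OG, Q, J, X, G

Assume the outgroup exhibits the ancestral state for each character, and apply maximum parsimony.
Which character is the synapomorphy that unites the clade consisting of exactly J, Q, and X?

Character polarity is set by the outgroup: the derived state is whichever differs from the outgroup's state, so for tarsal claw bifid the derived state is '0', and for the remaining characters it is '1'.
calcified operculum (derived state '1') is shared by Q and X — a synapomorphy uniting that clade.
nectar spur: derived state '1' in G only — an autapomorphy, so it tells us nothing about relationships among taxa.
tarsal claw bifid: derived state '0' in C, J, Q, and X only — synapomorphy for {C, J, Q, X}.
reduced hind limbs: derived state '1' in J, Q, and X only — synapomorphy for {J, Q, X}.
All ingroup taxa share the derived state '1' for webbed digits; it defines the ingroup but does not resolve relationships within it.
spiracle pair III lost (derived state '1') is unique to C (autapomorphy; uninformative for grouping).
Most parsimonious ingroup topology: ((((X,Q),J),C),G).
The clade {J, Q, X} is supported by reduced hind limbs: its derived state '1' occurs in exactly those taxa and in no other taxon (including the outgroup).

reduced hind limbs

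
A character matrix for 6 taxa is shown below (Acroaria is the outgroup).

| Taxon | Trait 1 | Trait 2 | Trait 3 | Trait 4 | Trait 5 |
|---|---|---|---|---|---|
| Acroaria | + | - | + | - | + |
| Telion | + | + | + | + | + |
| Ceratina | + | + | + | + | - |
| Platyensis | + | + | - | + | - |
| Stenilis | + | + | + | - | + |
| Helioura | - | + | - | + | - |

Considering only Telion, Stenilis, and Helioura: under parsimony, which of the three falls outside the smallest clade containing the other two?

Character polarity is set by the outgroup: the derived state is whichever differs from the outgroup's state, so for Trait 1, Trait 3, Trait 5 the derived state is '-', and for the remaining characters it is '+'.
Trait 1: derived state '-' in Helioura only — an autapomorphy, so it tells us nothing about relationships among taxa.
Trait 2 (derived state '+') is shared by all ingroup taxa — unites the whole ingroup.
Only Helioura and Platyensis show the derived state '-' for Trait 3, supporting them as a clade.
Only Ceratina, Helioura, Platyensis, and Telion show the derived state '+' for Trait 4, supporting them as a clade.
Only Ceratina, Helioura, and Platyensis show the derived state '-' for Trait 5, supporting them as a clade.
Most parsimonious ingroup topology: ((Telion,(Ceratina,(Platyensis,Helioura))),Stenilis).
Telion and Helioura share a more recent common ancestor with each other than either does with Stenilis, so Stenilis is the least closely related of the three.

Stenilis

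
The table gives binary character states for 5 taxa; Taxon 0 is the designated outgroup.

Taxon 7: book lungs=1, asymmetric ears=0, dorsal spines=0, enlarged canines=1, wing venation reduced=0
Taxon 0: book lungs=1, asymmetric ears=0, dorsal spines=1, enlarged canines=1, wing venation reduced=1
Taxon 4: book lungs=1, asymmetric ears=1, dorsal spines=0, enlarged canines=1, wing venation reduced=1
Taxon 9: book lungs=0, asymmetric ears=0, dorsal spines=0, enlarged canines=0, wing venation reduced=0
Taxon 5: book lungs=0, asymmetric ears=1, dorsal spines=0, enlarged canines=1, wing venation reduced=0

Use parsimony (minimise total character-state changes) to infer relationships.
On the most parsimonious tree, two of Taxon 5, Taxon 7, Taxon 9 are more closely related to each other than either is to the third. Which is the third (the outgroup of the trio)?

Character polarity is set by the outgroup: the derived state is whichever differs from the outgroup's state, so for book lungs, dorsal spines, enlarged canines, wing venation reduced the derived state is '0', and for the remaining characters it is '1'.
book lungs: derived state '0' in Taxon 5 and Taxon 9 only — synapomorphy for {Taxon 5, Taxon 9}.
asymmetric ears (state '1') occurs in Taxon 4 and Taxon 5 but conflicts with the nesting implied by the other characters — most parsimoniously interpreted as homoplasy.
All ingroup taxa share the derived state '0' for dorsal spines; it defines the ingroup but does not resolve relationships within it.
enlarged canines: derived state '0' in Taxon 9 only — an autapomorphy, so it tells us nothing about relationships among taxa.
Only Taxon 5, Taxon 7, and Taxon 9 show the derived state '0' for wing venation reduced, supporting them as a clade.
Most parsimonious ingroup topology: (((Taxon 9,Taxon 5),Taxon 7),Taxon 4).
Taxon 9 and Taxon 5 share a more recent common ancestor with each other than either does with Taxon 7, so Taxon 7 is the least closely related of the three.

Taxon 7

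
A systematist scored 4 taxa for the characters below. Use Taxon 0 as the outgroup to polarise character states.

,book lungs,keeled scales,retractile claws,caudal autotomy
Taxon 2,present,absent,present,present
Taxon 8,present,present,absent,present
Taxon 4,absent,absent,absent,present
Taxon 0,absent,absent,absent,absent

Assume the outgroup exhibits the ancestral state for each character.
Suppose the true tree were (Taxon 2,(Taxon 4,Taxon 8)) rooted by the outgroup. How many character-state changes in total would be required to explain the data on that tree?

5

Map each character onto (Taxon 2,(Taxon 4,Taxon 8)) (rooted by Taxon 0) and count the minimum state changes it requires (Fitch parsimony):
book lungs: 2; keeled scales: 1; retractile claws: 1; caudal autotomy: 1.
Total tree length = 5.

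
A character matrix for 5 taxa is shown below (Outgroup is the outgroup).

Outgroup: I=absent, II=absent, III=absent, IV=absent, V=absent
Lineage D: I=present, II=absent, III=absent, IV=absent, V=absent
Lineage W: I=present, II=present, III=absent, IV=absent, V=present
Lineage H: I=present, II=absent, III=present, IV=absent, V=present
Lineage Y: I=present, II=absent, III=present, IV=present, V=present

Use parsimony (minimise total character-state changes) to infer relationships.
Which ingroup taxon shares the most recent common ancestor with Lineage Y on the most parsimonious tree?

Lineage H

The outgroup has state 'absent' for every character, so 'present' is the derived state throughout.
All ingroup taxa share the derived state 'present' for I; it defines the ingroup but does not resolve relationships within it.
II: derived state 'present' in Lineage W only — an autapomorphy, so it tells us nothing about relationships among taxa.
Only Lineage H and Lineage Y show the derived state 'present' for III, supporting them as a clade.
IV: derived state 'present' in Lineage Y only — an autapomorphy, so it tells us nothing about relationships among taxa.
V: derived state 'present' in Lineage H, Lineage W, and Lineage Y only — synapomorphy for {Lineage H, Lineage W, Lineage Y}.
Most parsimonious ingroup topology: (Lineage D,(Lineage W,(Lineage H,Lineage Y))).
Lineage Y and Lineage H form a cherry on this tree, so they are sister taxa.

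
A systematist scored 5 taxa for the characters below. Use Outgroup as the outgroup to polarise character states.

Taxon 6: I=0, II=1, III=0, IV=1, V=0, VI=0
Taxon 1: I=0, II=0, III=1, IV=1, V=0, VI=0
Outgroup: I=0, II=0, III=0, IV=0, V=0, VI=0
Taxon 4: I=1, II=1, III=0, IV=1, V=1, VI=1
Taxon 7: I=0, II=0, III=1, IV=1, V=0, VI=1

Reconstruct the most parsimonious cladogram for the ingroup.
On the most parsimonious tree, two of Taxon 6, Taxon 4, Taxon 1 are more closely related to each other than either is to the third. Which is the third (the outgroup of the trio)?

The outgroup has state '0' for every character, so '1' is the derived state throughout.
I: derived state '1' in Taxon 4 only — an autapomorphy, so it tells us nothing about relationships among taxa.
II (derived state '1') is shared by Taxon 4 and Taxon 6 — a synapomorphy uniting that clade.
III: derived state '1' in Taxon 1 and Taxon 7 only — synapomorphy for {Taxon 1, Taxon 7}.
IV (derived state '1') is shared by all ingroup taxa — unites the whole ingroup.
V: derived state '1' in Taxon 4 only — an autapomorphy, so it tells us nothing about relationships among taxa.
VI (state '1') occurs in Taxon 4 and Taxon 7 but conflicts with the nesting implied by the other characters — most parsimoniously interpreted as homoplasy.
Most parsimonious ingroup topology: ((Taxon 6,Taxon 4),(Taxon 7,Taxon 1)).
Taxon 6 and Taxon 4 share a more recent common ancestor with each other than either does with Taxon 1, so Taxon 1 is the least closely related of the three.

Taxon 1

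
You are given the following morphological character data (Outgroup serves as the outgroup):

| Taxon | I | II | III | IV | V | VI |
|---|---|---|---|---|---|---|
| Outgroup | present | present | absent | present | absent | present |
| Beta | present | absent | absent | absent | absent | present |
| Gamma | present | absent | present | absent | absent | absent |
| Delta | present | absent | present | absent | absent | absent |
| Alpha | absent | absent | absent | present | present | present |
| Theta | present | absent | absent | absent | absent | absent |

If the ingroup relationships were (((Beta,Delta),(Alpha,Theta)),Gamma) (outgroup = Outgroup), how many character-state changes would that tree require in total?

10

Map each character onto (((Beta,Delta),(Alpha,Theta)),Gamma) (rooted by Outgroup) and count the minimum state changes it requires (Fitch parsimony):
I: 1; II: 1; III: 2; IV: 2; V: 1; VI: 3.
Total tree length = 10.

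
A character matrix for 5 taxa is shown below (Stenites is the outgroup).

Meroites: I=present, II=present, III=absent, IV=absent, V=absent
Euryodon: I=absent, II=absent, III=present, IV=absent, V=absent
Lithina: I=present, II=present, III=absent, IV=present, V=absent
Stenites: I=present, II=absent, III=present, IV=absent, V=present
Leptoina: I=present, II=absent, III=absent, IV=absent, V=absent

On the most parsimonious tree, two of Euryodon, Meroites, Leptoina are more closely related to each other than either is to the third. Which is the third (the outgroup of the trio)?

Character polarity is set by the outgroup: the derived state is whichever differs from the outgroup's state, so for I, III, V the derived state is 'absent', and for the remaining characters it is 'present'.
I: derived state 'absent' in Euryodon only — an autapomorphy, so it tells us nothing about relationships among taxa.
II (derived state 'present') is shared by Lithina and Meroites — a synapomorphy uniting that clade.
Only Leptoina, Lithina, and Meroites show the derived state 'absent' for III, supporting them as a clade.
IV: derived state 'present' in Lithina only — an autapomorphy, so it tells us nothing about relationships among taxa.
V (derived state 'absent') is shared by all ingroup taxa — unites the whole ingroup.
Most parsimonious ingroup topology: (((Meroites,Lithina),Leptoina),Euryodon).
Leptoina and Meroites share a more recent common ancestor with each other than either does with Euryodon, so Euryodon is the least closely related of the three.

Euryodon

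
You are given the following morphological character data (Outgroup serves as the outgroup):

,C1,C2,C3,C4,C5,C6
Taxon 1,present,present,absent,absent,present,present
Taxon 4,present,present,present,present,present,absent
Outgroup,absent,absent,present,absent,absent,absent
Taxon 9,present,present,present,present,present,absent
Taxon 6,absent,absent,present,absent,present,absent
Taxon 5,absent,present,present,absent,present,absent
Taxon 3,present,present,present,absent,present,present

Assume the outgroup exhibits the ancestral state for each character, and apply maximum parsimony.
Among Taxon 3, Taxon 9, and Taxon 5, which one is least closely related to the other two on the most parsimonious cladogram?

Character polarity is set by the outgroup: the derived state is whichever differs from the outgroup's state, so for C3 the derived state is 'absent', and for the remaining characters it is 'present'.
C1: derived state 'present' in Taxon 1, Taxon 3, Taxon 4, and Taxon 9 only — synapomorphy for {Taxon 1, Taxon 3, Taxon 4, Taxon 9}.
C2 (derived state 'present') is shared by Taxon 1, Taxon 3, Taxon 4, Taxon 5, and Taxon 9 — a synapomorphy uniting that clade.
C3: derived state 'absent' in Taxon 1 only — an autapomorphy, so it tells us nothing about relationships among taxa.
Only Taxon 4 and Taxon 9 show the derived state 'present' for C4, supporting them as a clade.
All ingroup taxa share the derived state 'present' for C5; it defines the ingroup but does not resolve relationships within it.
C6: derived state 'present' in Taxon 1 and Taxon 3 only — synapomorphy for {Taxon 1, Taxon 3}.
Most parsimonious ingroup topology: (Taxon 6,(((Taxon 9,Taxon 4),(Taxon 3,Taxon 1)),Taxon 5)).
Taxon 3 and Taxon 9 share a more recent common ancestor with each other than either does with Taxon 5, so Taxon 5 is the least closely related of the three.

Taxon 5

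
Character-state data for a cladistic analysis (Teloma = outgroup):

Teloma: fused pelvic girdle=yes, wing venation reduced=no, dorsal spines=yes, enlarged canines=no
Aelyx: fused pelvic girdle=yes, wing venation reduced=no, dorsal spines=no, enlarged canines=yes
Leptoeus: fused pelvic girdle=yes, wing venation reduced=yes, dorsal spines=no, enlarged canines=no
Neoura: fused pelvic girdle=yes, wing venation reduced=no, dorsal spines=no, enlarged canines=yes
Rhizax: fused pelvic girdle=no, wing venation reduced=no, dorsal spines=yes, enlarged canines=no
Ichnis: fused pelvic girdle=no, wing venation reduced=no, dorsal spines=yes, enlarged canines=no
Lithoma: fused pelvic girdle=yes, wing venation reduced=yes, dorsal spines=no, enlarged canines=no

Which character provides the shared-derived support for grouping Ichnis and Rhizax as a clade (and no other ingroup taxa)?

fused pelvic girdle

Character polarity is set by the outgroup: the derived state is whichever differs from the outgroup's state, so for fused pelvic girdle, dorsal spines the derived state is 'no', and for the remaining characters it is 'yes'.
fused pelvic girdle (derived state 'no') is shared by Ichnis and Rhizax — a synapomorphy uniting that clade.
wing venation reduced (derived state 'yes') is shared by Leptoeus and Lithoma — a synapomorphy uniting that clade.
Only Aelyx, Leptoeus, Lithoma, and Neoura show the derived state 'no' for dorsal spines, supporting them as a clade.
Only Aelyx and Neoura show the derived state 'yes' for enlarged canines, supporting them as a clade.
Most parsimonious ingroup topology: (((Aelyx,Neoura),(Leptoeus,Lithoma)),(Rhizax,Ichnis)).
The clade {Ichnis, Rhizax} is supported by fused pelvic girdle: its derived state 'no' occurs in exactly those taxa and in no other taxon (including the outgroup).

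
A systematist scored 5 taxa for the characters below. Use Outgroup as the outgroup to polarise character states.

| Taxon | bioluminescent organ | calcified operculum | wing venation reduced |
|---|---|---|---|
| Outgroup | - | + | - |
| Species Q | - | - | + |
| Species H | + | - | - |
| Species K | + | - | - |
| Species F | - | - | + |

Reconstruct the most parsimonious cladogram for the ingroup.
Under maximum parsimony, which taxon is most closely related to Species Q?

Character polarity is set by the outgroup: the derived state is whichever differs from the outgroup's state, so for calcified operculum the derived state is '-', and for the remaining characters it is '+'.
Only Species H and Species K show the derived state '+' for bioluminescent organ, supporting them as a clade.
All ingroup taxa share the derived state '-' for calcified operculum; it defines the ingroup but does not resolve relationships within it.
wing venation reduced (derived state '+') is shared by Species F and Species Q — a synapomorphy uniting that clade.
Most parsimonious ingroup topology: ((Species Q,Species F),(Species H,Species K)).
Species Q and Species F form a cherry on this tree, so they are sister taxa.

Species F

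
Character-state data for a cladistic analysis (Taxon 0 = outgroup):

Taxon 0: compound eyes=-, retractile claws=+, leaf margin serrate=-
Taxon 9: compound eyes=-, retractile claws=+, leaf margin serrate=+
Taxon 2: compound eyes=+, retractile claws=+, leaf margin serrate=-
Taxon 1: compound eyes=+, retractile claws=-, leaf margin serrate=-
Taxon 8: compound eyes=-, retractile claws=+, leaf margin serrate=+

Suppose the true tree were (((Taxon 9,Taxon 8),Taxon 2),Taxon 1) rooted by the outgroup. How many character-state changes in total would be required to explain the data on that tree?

Map each character onto (((Taxon 9,Taxon 8),Taxon 2),Taxon 1) (rooted by Taxon 0) and count the minimum state changes it requires (Fitch parsimony):
compound eyes: 2; retractile claws: 1; leaf margin serrate: 1.
Total tree length = 4.

4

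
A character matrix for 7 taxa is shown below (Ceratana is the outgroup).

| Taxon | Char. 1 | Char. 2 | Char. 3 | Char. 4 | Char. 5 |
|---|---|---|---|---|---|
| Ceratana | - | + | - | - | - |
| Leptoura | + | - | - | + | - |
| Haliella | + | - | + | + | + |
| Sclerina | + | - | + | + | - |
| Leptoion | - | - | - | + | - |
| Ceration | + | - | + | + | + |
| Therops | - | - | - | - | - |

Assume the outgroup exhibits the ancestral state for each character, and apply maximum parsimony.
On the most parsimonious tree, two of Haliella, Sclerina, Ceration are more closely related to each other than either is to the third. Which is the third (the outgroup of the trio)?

Sclerina

Character polarity is set by the outgroup: the derived state is whichever differs from the outgroup's state, so for Char. 2 the derived state is '-', and for the remaining characters it is '+'.
Char. 1: derived state '+' in Ceration, Haliella, Leptoura, and Sclerina only — synapomorphy for {Ceration, Haliella, Leptoura, Sclerina}.
All ingroup taxa share the derived state '-' for Char. 2; it defines the ingroup but does not resolve relationships within it.
Char. 3: derived state '+' in Ceration, Haliella, and Sclerina only — synapomorphy for {Ceration, Haliella, Sclerina}.
Only Ceration, Haliella, Leptoion, Leptoura, and Sclerina show the derived state '+' for Char. 4, supporting them as a clade.
Char. 5: derived state '+' in Ceration and Haliella only — synapomorphy for {Ceration, Haliella}.
Most parsimonious ingroup topology: (((Leptoura,((Haliella,Ceration),Sclerina)),Leptoion),Therops).
Ceration and Haliella share a more recent common ancestor with each other than either does with Sclerina, so Sclerina is the least closely related of the three.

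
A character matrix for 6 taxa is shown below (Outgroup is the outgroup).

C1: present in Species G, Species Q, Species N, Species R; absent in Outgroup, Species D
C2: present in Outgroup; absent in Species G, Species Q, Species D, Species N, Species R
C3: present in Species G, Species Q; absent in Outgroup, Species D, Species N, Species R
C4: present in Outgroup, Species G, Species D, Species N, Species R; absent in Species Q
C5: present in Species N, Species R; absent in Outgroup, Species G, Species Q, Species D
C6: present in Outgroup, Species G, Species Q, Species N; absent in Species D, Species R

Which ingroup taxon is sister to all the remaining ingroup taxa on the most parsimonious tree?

Character polarity is set by the outgroup: the derived state is whichever differs from the outgroup's state, so for C2, C4, C6 the derived state is 'absent', and for the remaining characters it is 'present'.
Only Species G, Species N, Species Q, and Species R show the derived state 'present' for C1, supporting them as a clade.
All ingroup taxa share the derived state 'absent' for C2; it defines the ingroup but does not resolve relationships within it.
Only Species G and Species Q show the derived state 'present' for C3, supporting them as a clade.
C4: derived state 'absent' in Species Q only — an autapomorphy, so it tells us nothing about relationships among taxa.
Only Species N and Species R show the derived state 'present' for C5, supporting them as a clade.
C6 groups Species D and Species R, which is incompatible with the clades supported by the remaining characters; treating it as convergent (homoplasy) costs fewer steps than any alternative tree.
Most parsimonious ingroup topology: (((Species G,Species Q),(Species N,Species R)),Species D).
Species D is sister to the clade containing all other ingroup taxa, so it is the earliest-diverging (most basal) ingroup lineage.

Species D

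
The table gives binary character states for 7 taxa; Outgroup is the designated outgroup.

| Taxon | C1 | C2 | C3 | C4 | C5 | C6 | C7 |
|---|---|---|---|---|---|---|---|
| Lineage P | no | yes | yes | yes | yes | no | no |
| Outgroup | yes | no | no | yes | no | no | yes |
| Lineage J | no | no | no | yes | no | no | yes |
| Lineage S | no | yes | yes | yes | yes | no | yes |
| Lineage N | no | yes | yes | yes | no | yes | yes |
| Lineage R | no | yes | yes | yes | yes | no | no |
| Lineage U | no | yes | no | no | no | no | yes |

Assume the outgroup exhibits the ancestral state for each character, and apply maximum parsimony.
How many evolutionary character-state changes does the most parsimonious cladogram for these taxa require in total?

7

Character polarity is set by the outgroup: the derived state is whichever differs from the outgroup's state, so for C1, C4, C7 the derived state is 'no', and for the remaining characters it is 'yes'.
All ingroup taxa share the derived state 'no' for C1; it defines the ingroup but does not resolve relationships within it.
C2 (derived state 'yes') is shared by Lineage N, Lineage P, Lineage R, Lineage S, and Lineage U — a synapomorphy uniting that clade.
C3: derived state 'yes' in Lineage N, Lineage P, Lineage R, and Lineage S only — synapomorphy for {Lineage N, Lineage P, Lineage R, Lineage S}.
C4 (derived state 'no') is unique to Lineage U (autapomorphy; uninformative for grouping).
C5 (derived state 'yes') is shared by Lineage P, Lineage R, and Lineage S — a synapomorphy uniting that clade.
C6: derived state 'yes' in Lineage N only — an autapomorphy, so it tells us nothing about relationships among taxa.
Only Lineage P and Lineage R show the derived state 'no' for C7, supporting them as a clade.
Most parsimonious ingroup topology: (((((Lineage R,Lineage P),Lineage S),Lineage N),Lineage U),Lineage J).
Changes per character on this tree: C1: 1; C2: 1; C3: 1; C4: 1; C5: 1; C6: 1; C7: 1.
Total = 7.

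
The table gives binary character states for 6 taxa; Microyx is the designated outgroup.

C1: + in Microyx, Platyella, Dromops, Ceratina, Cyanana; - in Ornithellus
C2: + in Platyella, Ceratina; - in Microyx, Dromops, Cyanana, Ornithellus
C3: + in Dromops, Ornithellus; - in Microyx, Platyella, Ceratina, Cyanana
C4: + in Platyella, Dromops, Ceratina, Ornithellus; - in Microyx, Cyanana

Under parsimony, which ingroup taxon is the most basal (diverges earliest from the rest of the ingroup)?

Character polarity is set by the outgroup: the derived state is whichever differs from the outgroup's state, so for C1 the derived state is '-', and for the remaining characters it is '+'.
C1 (derived state '-') is unique to Ornithellus (autapomorphy; uninformative for grouping).
C2: derived state '+' in Ceratina and Platyella only — synapomorphy for {Ceratina, Platyella}.
C3: derived state '+' in Dromops and Ornithellus only — synapomorphy for {Dromops, Ornithellus}.
C4: derived state '+' in Ceratina, Dromops, Ornithellus, and Platyella only — synapomorphy for {Ceratina, Dromops, Ornithellus, Platyella}.
Most parsimonious ingroup topology: (((Platyella,Ceratina),(Dromops,Ornithellus)),Cyanana).
Cyanana is sister to the clade containing all other ingroup taxa, so it is the earliest-diverging (most basal) ingroup lineage.

Cyanana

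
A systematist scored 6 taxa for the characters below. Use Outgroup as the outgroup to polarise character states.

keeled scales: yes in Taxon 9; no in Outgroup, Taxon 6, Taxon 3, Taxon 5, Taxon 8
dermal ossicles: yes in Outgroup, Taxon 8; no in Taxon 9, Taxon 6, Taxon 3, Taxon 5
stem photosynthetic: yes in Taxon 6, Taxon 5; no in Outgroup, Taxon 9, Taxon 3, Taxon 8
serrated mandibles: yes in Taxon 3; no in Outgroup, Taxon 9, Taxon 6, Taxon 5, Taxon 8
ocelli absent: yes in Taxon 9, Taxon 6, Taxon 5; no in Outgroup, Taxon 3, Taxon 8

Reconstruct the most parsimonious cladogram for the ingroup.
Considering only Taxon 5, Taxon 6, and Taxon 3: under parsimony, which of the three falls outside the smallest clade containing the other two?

Taxon 3

Character polarity is set by the outgroup: the derived state is whichever differs from the outgroup's state, so for dermal ossicles the derived state is 'no', and for the remaining characters it is 'yes'.
keeled scales (derived state 'yes') is unique to Taxon 9 (autapomorphy; uninformative for grouping).
dermal ossicles: derived state 'no' in Taxon 3, Taxon 5, Taxon 6, and Taxon 9 only — synapomorphy for {Taxon 3, Taxon 5, Taxon 6, Taxon 9}.
stem photosynthetic: derived state 'yes' in Taxon 5 and Taxon 6 only — synapomorphy for {Taxon 5, Taxon 6}.
serrated mandibles: derived state 'yes' in Taxon 3 only — an autapomorphy, so it tells us nothing about relationships among taxa.
ocelli absent (derived state 'yes') is shared by Taxon 5, Taxon 6, and Taxon 9 — a synapomorphy uniting that clade.
Most parsimonious ingroup topology: (((Taxon 9,(Taxon 6,Taxon 5)),Taxon 3),Taxon 8).
Taxon 6 and Taxon 5 share a more recent common ancestor with each other than either does with Taxon 3, so Taxon 3 is the least closely related of the three.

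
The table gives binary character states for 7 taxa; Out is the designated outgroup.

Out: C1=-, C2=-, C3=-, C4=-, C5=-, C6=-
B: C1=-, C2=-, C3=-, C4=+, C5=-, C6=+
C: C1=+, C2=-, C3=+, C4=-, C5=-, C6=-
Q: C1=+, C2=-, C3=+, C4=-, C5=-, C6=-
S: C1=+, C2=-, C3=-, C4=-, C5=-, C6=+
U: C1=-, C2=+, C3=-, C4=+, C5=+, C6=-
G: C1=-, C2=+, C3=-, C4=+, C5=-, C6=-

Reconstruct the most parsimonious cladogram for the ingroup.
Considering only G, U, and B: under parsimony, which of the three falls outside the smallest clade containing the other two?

B

The outgroup has state '-' for every character, so '+' is the derived state throughout.
C1 (derived state '+') is shared by C, Q, and S — a synapomorphy uniting that clade.
Only G and U show the derived state '+' for C2, supporting them as a clade.
C3 (derived state '+') is shared by C and Q — a synapomorphy uniting that clade.
C4: derived state '+' in B, G, and U only — synapomorphy for {B, G, U}.
C5: derived state '+' in U only — an autapomorphy, so it tells us nothing about relationships among taxa.
C6 groups B and S, which is incompatible with the clades supported by the remaining characters; treating it as convergent (homoplasy) costs fewer steps than any alternative tree.
Most parsimonious ingroup topology: ((B,(U,G)),((C,Q),S)).
U and G share a more recent common ancestor with each other than either does with B, so B is the least closely related of the three.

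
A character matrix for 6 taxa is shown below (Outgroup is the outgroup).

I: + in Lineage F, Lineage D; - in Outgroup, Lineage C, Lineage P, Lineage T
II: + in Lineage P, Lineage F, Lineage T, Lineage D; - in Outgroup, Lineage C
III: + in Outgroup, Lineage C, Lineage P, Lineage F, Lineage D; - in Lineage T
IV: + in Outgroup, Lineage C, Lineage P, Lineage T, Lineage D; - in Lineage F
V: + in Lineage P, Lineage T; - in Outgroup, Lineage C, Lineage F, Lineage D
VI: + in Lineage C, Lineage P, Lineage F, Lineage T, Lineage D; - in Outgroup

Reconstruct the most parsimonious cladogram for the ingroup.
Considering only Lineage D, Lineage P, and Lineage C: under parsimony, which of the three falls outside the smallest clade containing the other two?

Lineage C

Character polarity is set by the outgroup: the derived state is whichever differs from the outgroup's state, so for III, IV the derived state is '-', and for the remaining characters it is '+'.
Only Lineage D and Lineage F show the derived state '+' for I, supporting them as a clade.
II: derived state '+' in Lineage D, Lineage F, Lineage P, and Lineage T only — synapomorphy for {Lineage D, Lineage F, Lineage P, Lineage T}.
III (derived state '-') is unique to Lineage T (autapomorphy; uninformative for grouping).
IV: derived state '-' in Lineage F only — an autapomorphy, so it tells us nothing about relationships among taxa.
V (derived state '+') is shared by Lineage P and Lineage T — a synapomorphy uniting that clade.
VI (derived state '+') is shared by all ingroup taxa — unites the whole ingroup.
Most parsimonious ingroup topology: (Lineage C,((Lineage P,Lineage T),(Lineage F,Lineage D))).
Lineage P and Lineage D share a more recent common ancestor with each other than either does with Lineage C, so Lineage C is the least closely related of the three.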